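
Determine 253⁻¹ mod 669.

394

669 = 2·253 + 163
253 = 1·163 + 90
163 = 1·90 + 73
90 = 1·73 + 17
73 = 4·17 + 5
17 = 3·5 + 2
5 = 2·2 + 1
2 = 2·1 + 0
gcd(253, 669) = 1, so the inverse exists.
Back-substitute for 1:
1 = 1·5 − 2·2
  = −2·17 + 7·5
  = 7·73 − 30·17
  = −30·90 + 37·73
  = 37·163 − 67·90
  = −67·253 + 104·163
  = 104·669 − 275·253
So 253⁻¹ ≡ −275 ≡ 394 (mod 669).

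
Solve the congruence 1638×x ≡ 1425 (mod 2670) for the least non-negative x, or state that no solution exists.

no solution

gcd(1638, 2670) = 6, and 6 does not divide 1425.
So the congruence has no solution.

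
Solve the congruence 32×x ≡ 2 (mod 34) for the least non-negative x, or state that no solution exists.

16

gcd(32, 34) = 2, and 2 | 2, so solutions exist.
Divide through by 2: 16×x = 1 (mod 17).
16⁻¹ ≡ 16 (mod 17).
x ≡ 16×1 ≡ 16 (mod 17).
The smallest non-negative solution is x = 16.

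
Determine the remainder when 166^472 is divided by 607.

423

472 in binary is 111011000, i.e. 472 = 256 + 128 + 64 + 16 + 8.
166^1 ≡ 166 (mod 607)
166^2 ≡ 166^2 = 27556 ≡ 241 (mod 607)
166^4 ≡ 241^2 = 58081 ≡ 416 (mod 607)
166^8 ≡ 416^2 = 173056 ≡ 61 (mod 607)
166^16 ≡ 61^2 = 3721 ≡ 79 (mod 607)
166^32 ≡ 79^2 = 6241 ≡ 171 (mod 607)
166^64 ≡ 171^2 = 29241 ≡ 105 (mod 607)
166^128 ≡ 105^2 = 11025 ≡ 99 (mod 607)
166^256 ≡ 99^2 = 9801 ≡ 89 (mod 607)
166^472 = 166^256 * 166^128 * 166^64 * 166^16 * 166^8 ≡ 89 * 99 * 105 * 79 * 61 (mod 607).
Accumulate the product:
89 * 99 = 8811 ≡ 313
313 * 105 = 32865 ≡ 87
87 * 79 = 6873 ≡ 196
196 * 61 = 11956 ≡ 423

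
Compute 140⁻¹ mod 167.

Run the extended Euclidean algorithm:
167 = 1·140 + 27
140 = 5·27 + 5
27 = 5·5 + 2
5 = 2·2 + 1
2 = 2·1 + 0
gcd(140, 167) = 1, so the inverse exists.
Back-substitute for 1:
1 = 1·5 − 2·2
  = −2·27 + 11·5
  = 11·140 − 57·27
  = −57·167 + 68·140
So 140⁻¹ ≡ 68 (mod 167).

68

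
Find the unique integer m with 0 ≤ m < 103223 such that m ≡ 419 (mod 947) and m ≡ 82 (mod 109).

947⁻¹ mod 109: 947*16 ≡ 1 (mod 109), so 947⁻¹ ≡ 16.
m = 419 + 947*((82 − 419)*16 mod 109) = 419 + 947*58 = 55345.

55345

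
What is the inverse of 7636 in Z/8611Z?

Run the extended Euclidean algorithm:
8611 = 1*7636 + 975
7636 = 7*975 + 811
975 = 1*811 + 164
811 = 4*164 + 155
164 = 1*155 + 9
155 = 17*9 + 2
9 = 4*2 + 1
2 = 2*1 + 0
gcd(7636, 8611) = 1, so the inverse exists.
Bézout: 1 = 3399*8611 − 3833*7636.
So 7636⁻¹ ≡ −3833 ≡ 4778 (mod 8611).

4778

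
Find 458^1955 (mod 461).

Compute successive squares:
1955 in binary is 11110100011, i.e. 1955 = 1024 + 512 + 256 + 128 + 32 + 2 + 1.
458^1 ≡ 458 (mod 461)
458^2 ≡ 458^2 = 209764 ≡ 9 (mod 461)
458^4 ≡ 9^2 = 81 (mod 461)
458^8 ≡ 81^2 = 6561 ≡ 107 (mod 461)
458^16 ≡ 107^2 = 11449 ≡ 385 (mod 461)
458^32 ≡ 385^2 = 148225 ≡ 244 (mod 461)
458^64 ≡ 244^2 = 59536 ≡ 67 (mod 461)
458^128 ≡ 67^2 = 4489 ≡ 340 (mod 461)
458^256 ≡ 340^2 = 115600 ≡ 350 (mod 461)
458^512 ≡ 350^2 = 122500 ≡ 335 (mod 461)
458^1024 ≡ 335^2 = 112225 ≡ 202 (mod 461)
458^1955 = 458^1024 · 458^512 · 458^256 · 458^128 · 458^32 · 458^2 · 458^1 ≡ 202 · 335 · 350 · 340 · 244 · 9 · 458 (mod 461).
Accumulate the product:
202 · 335 = 67670 ≡ 364
364 · 350 = 127400 ≡ 164
164 · 340 = 55760 ≡ 440
440 · 244 = 107360 ≡ 408
408 · 9 = 3672 ≡ 445
445 · 458 = 203810 ≡ 48

48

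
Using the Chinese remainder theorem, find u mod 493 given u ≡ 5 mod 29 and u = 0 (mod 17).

34

29⁻¹ mod 17: 29*10 ≡ 1 (mod 17), so 29⁻¹ ≡ 10.
u = 5 + 29*((0 − 5)*10 mod 17) = 5 + 29*1 = 34.
Check: 34 mod 29 = 5, 34 mod 17 = 0. ✓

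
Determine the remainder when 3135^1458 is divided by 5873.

1702

1458 in binary is 10110110010, i.e. 1458 = 1024 + 256 + 128 + 32 + 16 + 2.
3135^1 ≡ 3135 (mod 5873)
3135^2 ≡ 3135^2 = 9828225 ≡ 2696 (mod 5873)
3135^4 ≡ 2696^2 = 7268416 ≡ 3515 (mod 5873)
3135^8 ≡ 3515^2 = 12355225 ≡ 4306 (mod 5873)
3135^16 ≡ 4306^2 = 18541636 ≡ 575 (mod 5873)
3135^32 ≡ 575^2 = 330625 ≡ 1737 (mod 5873)
3135^64 ≡ 1737^2 = 3017169 ≡ 4320 (mod 5873)
3135^128 ≡ 4320^2 = 18662400 ≡ 3879 (mod 5873)
3135^256 ≡ 3879^2 = 15046641 ≡ 15 (mod 5873)
3135^512 ≡ 15^2 = 225 (mod 5873)
3135^1024 ≡ 225^2 = 50625 ≡ 3641 (mod 5873)
3135^1458 = 3135^1024 × 3135^256 × 3135^128 × 3135^32 × 3135^16 × 3135^2 ≡ 3641 × 15 × 3879 × 1737 × 575 × 2696 (mod 5873).
Accumulate the product:
3641 × 15 = 54615 ≡ 1758
1758 × 3879 = 6819282 ≡ 729
729 × 1737 = 1266273 ≡ 3578
3578 × 575 = 2057350 ≡ 1800
1800 × 2696 = 4852800 ≡ 1702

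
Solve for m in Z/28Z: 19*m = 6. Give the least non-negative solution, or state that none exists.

gcd(19, 28) = 1, so a unique solution mod 28 exists.
19⁻¹ ≡ 3 (mod 28).
m ≡ 3*6 ≡ 18 (mod 28).

18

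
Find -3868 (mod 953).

897

-3868 = -5·953 + 897, so -3868 ≡ 897 (mod 953).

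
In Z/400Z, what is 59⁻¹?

Apply the Euclidean algorithm and back-substitute:
400 = 6·59 + 46
59 = 1·46 + 13
46 = 3·13 + 7
13 = 1·7 + 6
7 = 1·6 + 1
6 = 6·1 + 0
gcd(59, 400) = 1, so the inverse exists.
Bézout: 1 = 9·400 − 61·59.
So 59⁻¹ ≡ −61 ≡ 339 (mod 400).

339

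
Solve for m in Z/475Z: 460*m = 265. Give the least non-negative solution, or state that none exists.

gcd(460, 475) = 5, and 5 | 265, so solutions exist.
Divide through by 5: 92*m ≡ 53 mod 95.
92⁻¹ ≡ 63 (mod 95).
m ≡ 63*53 ≡ 14 (mod 95).
The smallest non-negative solution is m = 14.

14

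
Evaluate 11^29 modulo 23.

7

Compute successive squares:
29 in binary is 11101, i.e. 29 = 16 + 8 + 4 + 1.
11^1 ≡ 11 (mod 23)
11^2 ≡ 11^2 = 121 ≡ 6 (mod 23)
11^4 ≡ 6^2 = 36 ≡ 13 (mod 23)
11^8 ≡ 13^2 = 169 ≡ 8 (mod 23)
11^16 ≡ 8^2 = 64 ≡ 18 (mod 23)
11^29 = 11^16 · 11^8 · 11^4 · 11^1 ≡ 18 · 8 · 13 · 11 (mod 23).
Accumulate the product:
18 · 8 = 144 ≡ 6
6 · 13 = 78 ≡ 9
9 · 11 = 99 ≡ 7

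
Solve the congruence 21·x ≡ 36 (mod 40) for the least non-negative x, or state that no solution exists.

gcd(21, 40) = 1, so a unique solution mod 40 exists.
21⁻¹ ≡ 21 (mod 40).
x ≡ 21·36 ≡ 36 (mod 40).

36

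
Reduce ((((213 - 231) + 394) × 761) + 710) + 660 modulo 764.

213 - 231 = -18 ≡ 746 (mod 764)
746 + 394 = 1140 ≡ 376 (mod 764)
376 × 761 = 286136 ≡ 400 (mod 764)
400 + 710 = 1110 ≡ 346 (mod 764)
346 + 660 = 1006 ≡ 242 (mod 764)

242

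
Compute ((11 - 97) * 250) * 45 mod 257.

105

11 - 97 = -86 ≡ 171 (mod 257)
171 * 250 = 42750 ≡ 88 (mod 257)
88 * 45 = 3960 ≡ 105 (mod 257)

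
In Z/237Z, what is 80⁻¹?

80

237 = 2*80 + 77
80 = 1*77 + 3
77 = 25*3 + 2
3 = 1*2 + 1
2 = 2*1 + 0
gcd(80, 237) = 1, so the inverse exists.
Bézout: 1 = −27*237 + 80*80.
So 80⁻¹ ≡ 80 (mod 237).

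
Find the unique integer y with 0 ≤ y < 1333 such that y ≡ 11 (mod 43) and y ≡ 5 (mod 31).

656

43⁻¹ mod 31: 43×13 ≡ 1 (mod 31), so 43⁻¹ ≡ 13.
y = 11 + 43×((5 − 11)×13 mod 31) = 11 + 43×15 = 656.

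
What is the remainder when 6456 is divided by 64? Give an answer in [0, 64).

6456 = 100·64 + 56, so 6456 ≡ 56 (mod 64).

56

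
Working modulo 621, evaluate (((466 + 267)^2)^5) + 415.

446

466 + 267 = 733 ≡ 112 (mod 621)
(112)^2 ≡ 124 (mod 621)
(124)^5 ≡ 31 (mod 621)
31 + 415 = 446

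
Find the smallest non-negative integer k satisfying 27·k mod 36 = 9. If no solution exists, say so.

3

gcd(27, 36) = 9, and 9 | 9, so solutions exist.
Divide through by 9: 3·k ≡ 1 (mod 4).
3⁻¹ ≡ 3 (mod 4).
k ≡ 3·1 ≡ 3 (mod 4).
The smallest non-negative solution is k = 3.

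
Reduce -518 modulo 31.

-518 = -17·31 + 9, so -518 ≡ 9 (mod 31).

9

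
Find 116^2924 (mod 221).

116^1 ≡ 116 (mod 221)
116^2 ≡ 116^2 = 13456 ≡ 196 (mod 221)
116^4 ≡ 196^2 = 38416 ≡ 183 (mod 221)
116^8 ≡ 183^2 = 33489 ≡ 118 (mod 221)
116^16 ≡ 118^2 = 13924 ≡ 1 (mod 221)
116^32 ≡ 1^2 = 1 (mod 221)
116^64 ≡ 1^2 = 1 (mod 221)
116^128 ≡ 1^2 = 1 (mod 221)
116^256 ≡ 1^2 = 1 (mod 221)
116^512 ≡ 1^2 = 1 (mod 221)
116^1024 ≡ 1^2 = 1 (mod 221)
116^2048 ≡ 1^2 = 1 (mod 221)
116^2924 = 116^2048 * 116^512 * 116^256 * 116^64 * 116^32 * 116^8 * 116^4 ≡ 1 * 1 * 1 * 1 * 1 * 118 * 183 (mod 221).
Accumulate the product:
1 * 1 = 1
1 * 1 = 1
1 * 1 = 1
1 * 1 = 1
1 * 118 = 118
118 * 183 = 21594 ≡ 157

157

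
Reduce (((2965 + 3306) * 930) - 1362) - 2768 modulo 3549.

2965 + 3306 = 6271 ≡ 2722 (mod 3549)
2722 * 930 = 2531460 ≡ 1023 (mod 3549)
1023 - 1362 = -339 ≡ 3210 (mod 3549)
3210 - 2768 = 442

442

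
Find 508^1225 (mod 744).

688

By square-and-multiply:
508^1 ≡ 508 (mod 744)
508^2 ≡ 508^2 = 258064 ≡ 640 (mod 744)
508^4 ≡ 640^2 = 409600 ≡ 400 (mod 744)
508^8 ≡ 400^2 = 160000 ≡ 40 (mod 744)
508^16 ≡ 40^2 = 1600 ≡ 112 (mod 744)
508^32 ≡ 112^2 = 12544 ≡ 640 (mod 744)
508^64 ≡ 640^2 = 409600 ≡ 400 (mod 744)
508^128 ≡ 400^2 = 160000 ≡ 40 (mod 744)
508^256 ≡ 40^2 = 1600 ≡ 112 (mod 744)
508^512 ≡ 112^2 = 12544 ≡ 640 (mod 744)
508^1024 ≡ 640^2 = 409600 ≡ 400 (mod 744)
508^1225 = 508^1024 × 508^128 × 508^64 × 508^8 × 508^1 ≡ 400 × 40 × 400 × 40 × 508 (mod 744).
Accumulate the product:
400 × 40 = 16000 ≡ 376
376 × 400 = 150400 ≡ 112
112 × 40 = 4480 ≡ 16
16 × 508 = 8128 ≡ 688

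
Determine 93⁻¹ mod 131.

31

131 = 1*93 + 38
93 = 2*38 + 17
38 = 2*17 + 4
17 = 4*4 + 1
4 = 4*1 + 0
gcd(93, 131) = 1, so the inverse exists.
Back-substitute for 1:
1 = 1*17 − 4*4
  = −4*38 + 9*17
  = 9*93 − 22*38
  = −22*131 + 31*93
So 93⁻¹ ≡ 31 (mod 131).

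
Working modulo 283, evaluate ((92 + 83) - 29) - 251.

178

92 + 83 = 175
175 - 29 = 146
146 - 251 = -105 ≡ 178 (mod 283)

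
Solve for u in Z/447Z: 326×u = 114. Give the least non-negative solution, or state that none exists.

36

gcd(326, 447) = 1, so a unique solution mod 447 exists.
326⁻¹ ≡ 314 (mod 447).
u ≡ 314×114 ≡ 36 (mod 447).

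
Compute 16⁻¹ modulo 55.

31

Apply the Euclidean algorithm and back-substitute:
55 = 3·16 + 7
16 = 2·7 + 2
7 = 3·2 + 1
2 = 2·1 + 0
gcd(16, 55) = 1, so the inverse exists.
Bézout: 1 = 7·55 − 24·16.
So 16⁻¹ ≡ −24 ≡ 31 (mod 55).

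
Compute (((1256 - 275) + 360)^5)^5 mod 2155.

1256 - 275 = 981
981 + 360 = 1341
(1341)^5 ≡ 216 (mod 2155)
(216)^5 ≡ 1091 (mod 2155)

1091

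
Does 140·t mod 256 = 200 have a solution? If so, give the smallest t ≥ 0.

38

gcd(140, 256) = 4, and 4 | 200, so solutions exist.
Divide through by 4: 35·t = 50 (mod 64).
35⁻¹ ≡ 11 (mod 64).
t ≡ 11·50 ≡ 38 (mod 64).
The smallest non-negative solution is t = 38.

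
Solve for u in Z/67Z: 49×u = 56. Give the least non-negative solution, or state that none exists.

49

gcd(49, 67) = 1, so a unique solution mod 67 exists.
49⁻¹ ≡ 26 (mod 67).
u ≡ 26×56 ≡ 49 (mod 67).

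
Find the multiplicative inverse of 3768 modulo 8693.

3366

By the extended Euclidean algorithm:
8693 = 2*3768 + 1157
3768 = 3*1157 + 297
1157 = 3*297 + 266
297 = 1*266 + 31
266 = 8*31 + 18
31 = 1*18 + 13
18 = 1*13 + 5
13 = 2*5 + 3
5 = 1*3 + 2
3 = 1*2 + 1
2 = 2*1 + 0
gcd(3768, 8693) = 1, so the inverse exists.
Back-substitute for 1:
1 = 1*3 − 1*2
  = −1*5 + 2*3
  = 2*13 − 5*5
  = −5*18 + 7*13
  = 7*31 − 12*18
  = −12*266 + 103*31
  = 103*297 − 115*266
  = −115*1157 + 448*297
  = 448*3768 − 1459*1157
  = −1459*8693 + 3366*3768
So 3768⁻¹ ≡ 3366 (mod 8693).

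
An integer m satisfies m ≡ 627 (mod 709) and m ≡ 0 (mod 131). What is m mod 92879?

59474

709⁻¹ mod 131: 709·17 ≡ 1 (mod 131), so 709⁻¹ ≡ 17.
m = 627 + 709·((0 − 627)·17 mod 131) = 627 + 709·83 = 59474.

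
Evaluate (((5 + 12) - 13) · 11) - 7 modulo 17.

5 + 12 = 17 ≡ 0 (mod 17)
0 - 13 = -13 ≡ 4 (mod 17)
4 · 11 = 44 ≡ 10 (mod 17)
10 - 7 = 3

3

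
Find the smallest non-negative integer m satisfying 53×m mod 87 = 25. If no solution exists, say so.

53

gcd(53, 87) = 1, so a unique solution mod 87 exists.
53⁻¹ ≡ 23 (mod 87).
m ≡ 23×25 ≡ 53 (mod 87).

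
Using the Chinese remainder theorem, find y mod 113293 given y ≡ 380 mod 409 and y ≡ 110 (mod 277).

409⁻¹ mod 277: 409×149 ≡ 1 (mod 277), so 409⁻¹ ≡ 149.
y = 380 + 409×((110 − 380)×149 mod 277) = 380 + 409×212 = 87088.

87088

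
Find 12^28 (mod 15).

6

28 in binary is 11100, i.e. 28 = 16 + 8 + 4.
12^1 ≡ 12 (mod 15)
12^2 ≡ 12^2 = 144 ≡ 9 (mod 15)
12^4 ≡ 9^2 = 81 ≡ 6 (mod 15)
12^8 ≡ 6^2 = 36 ≡ 6 (mod 15)
12^16 ≡ 6^2 = 36 ≡ 6 (mod 15)
12^28 = 12^16 · 12^8 · 12^4 ≡ 6 · 6 · 6 (mod 15).
Accumulate the product:
6 · 6 = 36 ≡ 6
6 · 6 = 36 ≡ 6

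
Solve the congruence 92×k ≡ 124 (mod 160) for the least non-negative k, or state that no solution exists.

gcd(92, 160) = 4, and 4 | 124, so solutions exist.
Divide through by 4: 23×k ≡ 31 (mod 40).
23⁻¹ ≡ 7 (mod 40).
k ≡ 7×31 ≡ 17 (mod 40).
The smallest non-negative solution is k = 17.

17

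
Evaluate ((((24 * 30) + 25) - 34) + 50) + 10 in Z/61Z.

39

24 * 30 = 720 ≡ 49 (mod 61)
49 + 25 = 74 ≡ 13 (mod 61)
13 - 34 = -21 ≡ 40 (mod 61)
40 + 50 = 90 ≡ 29 (mod 61)
29 + 10 = 39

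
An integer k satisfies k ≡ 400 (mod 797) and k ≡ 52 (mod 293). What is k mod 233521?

797⁻¹ mod 293: 797×25 ≡ 1 (mod 293), so 797⁻¹ ≡ 25.
k = 400 + 797×((52 − 400)×25 mod 293) = 400 + 797×90 = 72130.

72130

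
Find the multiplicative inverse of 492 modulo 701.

701 = 1×492 + 209
492 = 2×209 + 74
209 = 2×74 + 61
74 = 1×61 + 13
61 = 4×13 + 9
13 = 1×9 + 4
9 = 2×4 + 1
4 = 4×1 + 0
gcd(492, 701) = 1, so the inverse exists.
Back-substitute for 1:
1 = 1×9 − 2×4
  = −2×13 + 3×9
  = 3×61 − 14×13
  = −14×74 + 17×61
  = 17×209 − 48×74
  = −48×492 + 113×209
  = 113×701 − 161×492
So 492⁻¹ ≡ −161 ≡ 540 (mod 701).

540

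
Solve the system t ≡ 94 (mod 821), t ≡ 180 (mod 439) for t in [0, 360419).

30471

821⁻¹ mod 439: 821*77 ≡ 1 (mod 439), so 821⁻¹ ≡ 77.
t = 94 + 821*((180 − 94)*77 mod 439) = 94 + 821*37 = 30471.
Check: 30471 mod 821 = 94, 30471 mod 439 = 180. ✓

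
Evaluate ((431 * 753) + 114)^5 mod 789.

431 * 753 = 324543 ≡ 264 (mod 789)
264 + 114 = 378
(378)^5 ≡ 684 (mod 789)

684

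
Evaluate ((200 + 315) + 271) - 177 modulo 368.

200 + 315 = 515 ≡ 147 (mod 368)
147 + 271 = 418 ≡ 50 (mod 368)
50 - 177 = -127 ≡ 241 (mod 368)

241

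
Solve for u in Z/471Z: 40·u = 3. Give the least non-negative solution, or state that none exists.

318

gcd(40, 471) = 1, so a unique solution mod 471 exists.
40⁻¹ ≡ 106 (mod 471).
u ≡ 106·3 ≡ 318 (mod 471).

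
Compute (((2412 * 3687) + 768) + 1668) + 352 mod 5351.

2470

2412 * 3687 = 8893044 ≡ 5033 (mod 5351)
5033 + 768 = 5801 ≡ 450 (mod 5351)
450 + 1668 = 2118
2118 + 352 = 2470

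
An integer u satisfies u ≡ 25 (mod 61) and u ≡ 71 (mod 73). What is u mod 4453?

61⁻¹ mod 73: 61*6 ≡ 1 (mod 73), so 61⁻¹ ≡ 6.
u = 25 + 61*((71 − 25)*6 mod 73) = 25 + 61*57 = 3502.
Check: 3502 mod 61 = 25, 3502 mod 73 = 71. ✓

3502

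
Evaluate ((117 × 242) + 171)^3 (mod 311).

117 × 242 = 28314 ≡ 13 (mod 311)
13 + 171 = 184
(184)^3 ≡ 174 (mod 311)

174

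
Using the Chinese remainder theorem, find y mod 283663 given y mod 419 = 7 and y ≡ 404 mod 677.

419⁻¹ mod 677: 419*328 ≡ 1 (mod 677), so 419⁻¹ ≡ 328.
y = 7 + 419*((404 − 7)*328 mod 677) = 7 + 419*232 = 97215.
Check: 97215 mod 419 = 7, 97215 mod 677 = 404. ✓

97215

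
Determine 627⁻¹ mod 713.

By the extended Euclidean algorithm:
713 = 1*627 + 86
627 = 7*86 + 25
86 = 3*25 + 11
25 = 2*11 + 3
11 = 3*3 + 2
3 = 1*2 + 1
2 = 2*1 + 0
gcd(627, 713) = 1, so the inverse exists.
Bézout: 1 = −226*713 + 257*627.
So 627⁻¹ ≡ 257 (mod 713).

257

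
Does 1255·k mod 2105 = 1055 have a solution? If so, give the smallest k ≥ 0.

gcd(1255, 2105) = 5, and 5 | 1055, so solutions exist.
Divide through by 5: 251·k mod 421 = 211.
251⁻¹ ≡ 52 (mod 421).
k ≡ 52·211 ≡ 26 (mod 421).
The smallest non-negative solution is k = 26.

26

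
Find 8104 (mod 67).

8104 = 120·67 + 64, so 8104 ≡ 64 (mod 67).

64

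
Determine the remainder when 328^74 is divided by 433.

36

By square-and-multiply:
328^1 ≡ 328 (mod 433)
328^2 ≡ 328^2 = 107584 ≡ 200 (mod 433)
328^4 ≡ 200^2 = 40000 ≡ 164 (mod 433)
328^8 ≡ 164^2 = 26896 ≡ 50 (mod 433)
328^16 ≡ 50^2 = 2500 ≡ 335 (mod 433)
328^32 ≡ 335^2 = 112225 ≡ 78 (mod 433)
328^64 ≡ 78^2 = 6084 ≡ 22 (mod 433)
328^74 = 328^64 · 328^8 · 328^2 ≡ 22 · 50 · 200 (mod 433).
Accumulate the product:
22 · 50 = 1100 ≡ 234
234 · 200 = 46800 ≡ 36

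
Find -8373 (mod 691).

-8373 = -13*691 + 610, so -8373 ≡ 610 (mod 691).

610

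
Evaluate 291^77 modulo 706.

101

Using repeated squaring:
77 in binary is 1001101, i.e. 77 = 64 + 8 + 4 + 1.
291^1 ≡ 291 (mod 706)
291^2 ≡ 291^2 = 84681 ≡ 667 (mod 706)
291^4 ≡ 667^2 = 444889 ≡ 109 (mod 706)
291^8 ≡ 109^2 = 11881 ≡ 585 (mod 706)
291^16 ≡ 585^2 = 342225 ≡ 521 (mod 706)
291^32 ≡ 521^2 = 271441 ≡ 337 (mod 706)
291^64 ≡ 337^2 = 113569 ≡ 609 (mod 706)
291^77 = 291^64 × 291^8 × 291^4 × 291^1 ≡ 609 × 585 × 109 × 291 (mod 706).
Accumulate the product:
609 × 585 = 356265 ≡ 441
441 × 109 = 48069 ≡ 61
61 × 291 = 17751 ≡ 101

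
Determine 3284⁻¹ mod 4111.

4111 = 1×3284 + 827
3284 = 3×827 + 803
827 = 1×803 + 24
803 = 33×24 + 11
24 = 2×11 + 2
11 = 5×2 + 1
2 = 2×1 + 0
gcd(3284, 4111) = 1, so the inverse exists.
Bézout: 1 = −1505×4111 + 1884×3284.
So 3284⁻¹ ≡ 1884 (mod 4111).

1884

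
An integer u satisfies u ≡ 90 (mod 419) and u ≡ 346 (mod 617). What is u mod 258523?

104002

419⁻¹ mod 617: 419×483 ≡ 1 (mod 617), so 419⁻¹ ≡ 483.
u = 90 + 419×((346 − 90)×483 mod 617) = 90 + 419×248 = 104002.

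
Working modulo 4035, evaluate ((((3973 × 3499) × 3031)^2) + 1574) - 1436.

3277

3973 × 3499 = 13901527 ≡ 952 (mod 4035)
952 × 3031 = 2885512 ≡ 487 (mod 4035)
(487)^2 ≡ 3139 (mod 4035)
3139 + 1574 = 4713 ≡ 678 (mod 4035)
678 - 1436 = -758 ≡ 3277 (mod 4035)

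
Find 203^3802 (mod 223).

3802 in binary is 111011011010, i.e. 3802 = 2048 + 1024 + 512 + 128 + 64 + 16 + 8 + 2.
203^1 ≡ 203 (mod 223)
203^2 ≡ 203^2 = 41209 ≡ 177 (mod 223)
203^4 ≡ 177^2 = 31329 ≡ 109 (mod 223)
203^8 ≡ 109^2 = 11881 ≡ 62 (mod 223)
203^16 ≡ 62^2 = 3844 ≡ 53 (mod 223)
203^32 ≡ 53^2 = 2809 ≡ 133 (mod 223)
203^64 ≡ 133^2 = 17689 ≡ 72 (mod 223)
203^128 ≡ 72^2 = 5184 ≡ 55 (mod 223)
203^256 ≡ 55^2 = 3025 ≡ 126 (mod 223)
203^512 ≡ 126^2 = 15876 ≡ 43 (mod 223)
203^1024 ≡ 43^2 = 1849 ≡ 65 (mod 223)
203^2048 ≡ 65^2 = 4225 ≡ 211 (mod 223)
203^3802 = 203^2048 * 203^1024 * 203^512 * 203^128 * 203^64 * 203^16 * 203^8 * 203^2 ≡ 211 * 65 * 43 * 55 * 72 * 53 * 62 * 177 (mod 223).
Accumulate the product:
211 * 65 = 13715 ≡ 112
112 * 43 = 4816 ≡ 133
133 * 55 = 7315 ≡ 179
179 * 72 = 12888 ≡ 177
177 * 53 = 9381 ≡ 15
15 * 62 = 930 ≡ 38
38 * 177 = 6726 ≡ 36

36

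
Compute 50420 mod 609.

482

50420 = 82·609 + 482, so 50420 ≡ 482 (mod 609).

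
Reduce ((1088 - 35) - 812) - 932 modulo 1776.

1088 - 35 = 1053
1053 - 812 = 241
241 - 932 = -691 ≡ 1085 (mod 1776)

1085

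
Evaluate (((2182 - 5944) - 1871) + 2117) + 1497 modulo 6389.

2182 - 5944 = -3762 ≡ 2627 (mod 6389)
2627 - 1871 = 756
756 + 2117 = 2873
2873 + 1497 = 4370

4370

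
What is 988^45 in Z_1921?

45 in binary is 101101, i.e. 45 = 32 + 8 + 4 + 1.
988^1 ≡ 988 (mod 1921)
988^2 ≡ 988^2 = 976144 ≡ 276 (mod 1921)
988^4 ≡ 276^2 = 76176 ≡ 1257 (mod 1921)
988^8 ≡ 1257^2 = 1580049 ≡ 987 (mod 1921)
988^16 ≡ 987^2 = 974169 ≡ 222 (mod 1921)
988^32 ≡ 222^2 = 49284 ≡ 1259 (mod 1921)
988^45 = 988^32 · 988^8 · 988^4 · 988^1 ≡ 1259 · 987 · 1257 · 988 (mod 1921).
Accumulate the product:
1259 · 987 = 1242633 ≡ 1667
1667 · 1257 = 2095419 ≡ 1529
1529 · 988 = 1510652 ≡ 746

746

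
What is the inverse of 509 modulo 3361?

3361 = 6·509 + 307
509 = 1·307 + 202
307 = 1·202 + 105
202 = 1·105 + 97
105 = 1·97 + 8
97 = 12·8 + 1
8 = 8·1 + 0
gcd(509, 3361) = 1, so the inverse exists.
Bézout: 1 = −63·3361 + 416·509.
So 509⁻¹ ≡ 416 (mod 3361).

416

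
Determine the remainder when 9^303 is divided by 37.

303 in binary is 100101111, i.e. 303 = 256 + 32 + 8 + 4 + 2 + 1.
9^1 ≡ 9 (mod 37)
9^2 ≡ 9^2 = 81 ≡ 7 (mod 37)
9^4 ≡ 7^2 = 49 ≡ 12 (mod 37)
9^8 ≡ 12^2 = 144 ≡ 33 (mod 37)
9^16 ≡ 33^2 = 1089 ≡ 16 (mod 37)
9^32 ≡ 16^2 = 256 ≡ 34 (mod 37)
9^64 ≡ 34^2 = 1156 ≡ 9 (mod 37)
9^128 ≡ 9^2 = 81 ≡ 7 (mod 37)
9^256 ≡ 7^2 = 49 ≡ 12 (mod 37)
9^303 = 9^256 × 9^32 × 9^8 × 9^4 × 9^2 × 9^1 ≡ 12 × 34 × 33 × 12 × 7 × 9 (mod 37).
Accumulate the product:
12 × 34 = 408 ≡ 1
1 × 33 = 33
33 × 12 = 396 ≡ 26
26 × 7 = 182 ≡ 34
34 × 9 = 306 ≡ 10

10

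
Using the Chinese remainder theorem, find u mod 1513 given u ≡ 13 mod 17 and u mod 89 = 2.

625

17⁻¹ mod 89: 17*21 ≡ 1 (mod 89), so 17⁻¹ ≡ 21.
u = 13 + 17*((2 − 13)*21 mod 89) = 13 + 17*36 = 625.
Check: 625 mod 17 = 13, 625 mod 89 = 2. ✓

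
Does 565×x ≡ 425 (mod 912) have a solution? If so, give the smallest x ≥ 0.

gcd(565, 912) = 1, so a unique solution mod 912 exists.
565⁻¹ ≡ 205 (mod 912).
x ≡ 205×425 ≡ 485 (mod 912).

485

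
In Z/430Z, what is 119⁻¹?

159

430 = 3×119 + 73
119 = 1×73 + 46
73 = 1×46 + 27
46 = 1×27 + 19
27 = 1×19 + 8
19 = 2×8 + 3
8 = 2×3 + 2
3 = 1×2 + 1
2 = 2×1 + 0
gcd(119, 430) = 1, so the inverse exists.
Back-substitute for 1:
1 = 1×3 − 1×2
  = −1×8 + 3×3
  = 3×19 − 7×8
  = −7×27 + 10×19
  = 10×46 − 17×27
  = −17×73 + 27×46
  = 27×119 − 44×73
  = −44×430 + 159×119
So 119⁻¹ ≡ 159 (mod 430).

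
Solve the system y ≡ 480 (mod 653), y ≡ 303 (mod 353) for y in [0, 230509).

653⁻¹ mod 353: 653*333 ≡ 1 (mod 353), so 653⁻¹ ≡ 333.
y = 480 + 653*((303 − 480)*333 mod 353) = 480 + 653*10 = 7010.
Check: 7010 mod 653 = 480, 7010 mod 353 = 303. ✓

7010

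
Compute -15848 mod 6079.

-15848 = -3·6079 + 2389, so -15848 ≡ 2389 (mod 6079).

2389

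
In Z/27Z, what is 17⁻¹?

8

Run the extended Euclidean algorithm:
27 = 1·17 + 10
17 = 1·10 + 7
10 = 1·7 + 3
7 = 2·3 + 1
3 = 3·1 + 0
gcd(17, 27) = 1, so the inverse exists.
Back-substitute for 1:
1 = 1·7 − 2·3
  = −2·10 + 3·7
  = 3·17 − 5·10
  = −5·27 + 8·17
So 17⁻¹ ≡ 8 (mod 27).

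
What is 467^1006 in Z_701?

226

Using repeated squaring:
1006 in binary is 1111101110, i.e. 1006 = 512 + 256 + 128 + 64 + 32 + 8 + 4 + 2.
467^1 ≡ 467 (mod 701)
467^2 ≡ 467^2 = 218089 ≡ 78 (mod 701)
467^4 ≡ 78^2 = 6084 ≡ 476 (mod 701)
467^8 ≡ 476^2 = 226576 ≡ 153 (mod 701)
467^16 ≡ 153^2 = 23409 ≡ 276 (mod 701)
467^32 ≡ 276^2 = 76176 ≡ 468 (mod 701)
467^64 ≡ 468^2 = 219024 ≡ 312 (mod 701)
467^128 ≡ 312^2 = 97344 ≡ 606 (mod 701)
467^256 ≡ 606^2 = 367236 ≡ 613 (mod 701)
467^512 ≡ 613^2 = 375769 ≡ 33 (mod 701)
467^1006 = 467^512 × 467^256 × 467^128 × 467^64 × 467^32 × 467^8 × 467^4 × 467^2 ≡ 33 × 613 × 606 × 312 × 468 × 153 × 476 × 78 (mod 701).
Accumulate the product:
33 × 613 = 20229 ≡ 601
601 × 606 = 364206 ≡ 387
387 × 312 = 120744 ≡ 172
172 × 468 = 80496 ≡ 582
582 × 153 = 89046 ≡ 19
19 × 476 = 9044 ≡ 632
632 × 78 = 49296 ≡ 226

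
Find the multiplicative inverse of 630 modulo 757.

757 = 1·630 + 127
630 = 4·127 + 122
127 = 1·122 + 5
122 = 24·5 + 2
5 = 2·2 + 1
2 = 2·1 + 0
gcd(630, 757) = 1, so the inverse exists.
Bézout: 1 = 253·757 − 304·630.
So 630⁻¹ ≡ −304 ≡ 453 (mod 757).

453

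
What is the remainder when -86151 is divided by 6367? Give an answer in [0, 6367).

2987

-86151 = -14×6367 + 2987, so -86151 ≡ 2987 (mod 6367).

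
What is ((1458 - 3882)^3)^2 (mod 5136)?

1458 - 3882 = -2424 ≡ 2712 (mod 5136)
(2712)^3 ≡ 1968 (mod 5136)
(1968)^2 ≡ 480 (mod 5136)

480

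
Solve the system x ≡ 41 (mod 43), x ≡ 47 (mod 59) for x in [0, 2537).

342

43⁻¹ mod 59: 43*11 ≡ 1 (mod 59), so 43⁻¹ ≡ 11.
x = 41 + 43*((47 − 41)*11 mod 59) = 41 + 43*7 = 342.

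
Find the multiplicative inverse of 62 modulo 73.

53

By the extended Euclidean algorithm:
73 = 1*62 + 11
62 = 5*11 + 7
11 = 1*7 + 4
7 = 1*4 + 3
4 = 1*3 + 1
3 = 3*1 + 0
gcd(62, 73) = 1, so the inverse exists.
Back-substitute for 1:
1 = 1*4 − 1*3
  = −1*7 + 2*4
  = 2*11 − 3*7
  = −3*62 + 17*11
  = 17*73 − 20*62
So 62⁻¹ ≡ −20 ≡ 53 (mod 73).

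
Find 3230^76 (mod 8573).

Using repeated squaring:
76 in binary is 1001100, i.e. 76 = 64 + 8 + 4.
3230^1 ≡ 3230 (mod 8573)
3230^2 ≡ 3230^2 = 10432900 ≡ 8132 (mod 8573)
3230^4 ≡ 8132^2 = 66129424 ≡ 5875 (mod 8573)
3230^8 ≡ 5875^2 = 34515625 ≡ 727 (mod 8573)
3230^16 ≡ 727^2 = 528529 ≡ 5576 (mod 8573)
3230^32 ≡ 5576^2 = 31091776 ≡ 6078 (mod 8573)
3230^64 ≡ 6078^2 = 36942084 ≡ 1027 (mod 8573)
3230^76 = 3230^64 * 3230^8 * 3230^4 ≡ 1027 * 727 * 5875 (mod 8573).
Accumulate the product:
1027 * 727 = 746629 ≡ 778
778 * 5875 = 4570750 ≡ 1341

1341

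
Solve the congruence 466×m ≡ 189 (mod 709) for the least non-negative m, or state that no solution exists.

78

gcd(466, 709) = 1, so a unique solution mod 709 exists.
466⁻¹ ≡ 248 (mod 709).
m ≡ 248×189 ≡ 78 (mod 709).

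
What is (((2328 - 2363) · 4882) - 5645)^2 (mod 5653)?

2328 - 2363 = -35 ≡ 5618 (mod 5653)
5618 · 4882 = 27427076 ≡ 4373 (mod 5653)
4373 - 5645 = -1272 ≡ 4381 (mod 5653)
(4381)^2 ≡ 1226 (mod 5653)

1226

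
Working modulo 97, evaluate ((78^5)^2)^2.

47

(78)^5 ≡ 20 (mod 97)
(20)^2 ≡ 12 (mod 97)
(12)^2 ≡ 47 (mod 97)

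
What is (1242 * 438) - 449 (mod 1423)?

1384

1242 * 438 = 543996 ≡ 410 (mod 1423)
410 - 449 = -39 ≡ 1384 (mod 1423)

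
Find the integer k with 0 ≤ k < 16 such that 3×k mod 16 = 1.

11

By the extended Euclidean algorithm:
16 = 5*3 + 1
3 = 3*1 + 0
gcd(3, 16) = 1, so the inverse exists.
Back-substitute for 1:
1 = 1*16 − 5*3
So 3⁻¹ ≡ −5 ≡ 11 (mod 16).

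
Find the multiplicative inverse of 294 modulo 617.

468

617 = 2*294 + 29
294 = 10*29 + 4
29 = 7*4 + 1
4 = 4*1 + 0
gcd(294, 617) = 1, so the inverse exists.
Back-substitute for 1:
1 = 1*29 − 7*4
  = −7*294 + 71*29
  = 71*617 − 149*294
So 294⁻¹ ≡ −149 ≡ 468 (mod 617).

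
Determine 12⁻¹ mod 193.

Apply the Euclidean algorithm and back-substitute:
193 = 16·12 + 1
12 = 12·1 + 0
gcd(12, 193) = 1, so the inverse exists.
Back-substitute for 1:
1 = 1·193 − 16·12
So 12⁻¹ ≡ −16 ≡ 177 (mod 193).

177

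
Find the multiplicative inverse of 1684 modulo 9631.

6251

9631 = 5×1684 + 1211
1684 = 1×1211 + 473
1211 = 2×473 + 265
473 = 1×265 + 208
265 = 1×208 + 57
208 = 3×57 + 37
57 = 1×37 + 20
37 = 1×20 + 17
20 = 1×17 + 3
17 = 5×3 + 2
3 = 1×2 + 1
2 = 2×1 + 0
gcd(1684, 9631) = 1, so the inverse exists.
Bézout: 1 = 591×9631 − 3380×1684.
So 1684⁻¹ ≡ −3380 ≡ 6251 (mod 9631).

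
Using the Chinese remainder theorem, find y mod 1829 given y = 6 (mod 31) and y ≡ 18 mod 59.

254

31⁻¹ mod 59: 31*40 ≡ 1 (mod 59), so 31⁻¹ ≡ 40.
y = 6 + 31*((18 − 6)*40 mod 59) = 6 + 31*8 = 254.
Check: 254 mod 31 = 6, 254 mod 59 = 18. ✓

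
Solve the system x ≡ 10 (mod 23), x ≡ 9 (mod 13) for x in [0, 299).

23⁻¹ mod 13: 23*4 ≡ 1 (mod 13), so 23⁻¹ ≡ 4.
x = 10 + 23*((9 − 10)*4 mod 13) = 10 + 23*9 = 217.

217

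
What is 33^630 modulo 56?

1

Compute successive squares:
630 in binary is 1001110110, i.e. 630 = 512 + 64 + 32 + 16 + 4 + 2.
33^1 ≡ 33 (mod 56)
33^2 ≡ 33^2 = 1089 ≡ 25 (mod 56)
33^4 ≡ 25^2 = 625 ≡ 9 (mod 56)
33^8 ≡ 9^2 = 81 ≡ 25 (mod 56)
33^16 ≡ 25^2 = 625 ≡ 9 (mod 56)
33^32 ≡ 9^2 = 81 ≡ 25 (mod 56)
33^64 ≡ 25^2 = 625 ≡ 9 (mod 56)
33^128 ≡ 9^2 = 81 ≡ 25 (mod 56)
33^256 ≡ 25^2 = 625 ≡ 9 (mod 56)
33^512 ≡ 9^2 = 81 ≡ 25 (mod 56)
33^630 = 33^512 × 33^64 × 33^32 × 33^16 × 33^4 × 33^2 ≡ 25 × 9 × 25 × 9 × 9 × 25 (mod 56).
Accumulate the product:
25 × 9 = 225 ≡ 1
1 × 25 = 25
25 × 9 = 225 ≡ 1
1 × 9 = 9
9 × 25 = 225 ≡ 1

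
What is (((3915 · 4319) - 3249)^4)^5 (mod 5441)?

3915 · 4319 = 16908885 ≡ 3698 (mod 5441)
3698 - 3249 = 449
(449)^4 ≡ 4482 (mod 5441)
(4482)^5 ≡ 4457 (mod 5441)

4457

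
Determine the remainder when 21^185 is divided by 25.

21^1 ≡ 21 (mod 25)
21^2 ≡ 21^2 = 441 ≡ 16 (mod 25)
21^4 ≡ 16^2 = 256 ≡ 6 (mod 25)
21^8 ≡ 6^2 = 36 ≡ 11 (mod 25)
21^16 ≡ 11^2 = 121 ≡ 21 (mod 25)
21^32 ≡ 21^2 = 441 ≡ 16 (mod 25)
21^64 ≡ 16^2 = 256 ≡ 6 (mod 25)
21^128 ≡ 6^2 = 36 ≡ 11 (mod 25)
21^185 = 21^128 · 21^32 · 21^16 · 21^8 · 21^1 ≡ 11 · 16 · 21 · 11 · 21 (mod 25).
Accumulate the product:
11 · 16 = 176 ≡ 1
1 · 21 = 21
21 · 11 = 231 ≡ 6
6 · 21 = 126 ≡ 1

1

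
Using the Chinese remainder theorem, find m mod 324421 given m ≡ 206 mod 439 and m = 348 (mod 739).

439⁻¹ mod 739: 439×638 ≡ 1 (mod 739), so 439⁻¹ ≡ 638.
m = 206 + 439×((348 − 206)×638 mod 739) = 206 + 439×438 = 192488.
Check: 192488 mod 439 = 206, 192488 mod 739 = 348. ✓

192488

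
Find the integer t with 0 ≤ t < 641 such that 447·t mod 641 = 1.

565

Apply the Euclidean algorithm and back-substitute:
641 = 1*447 + 194
447 = 2*194 + 59
194 = 3*59 + 17
59 = 3*17 + 8
17 = 2*8 + 1
8 = 8*1 + 0
gcd(447, 641) = 1, so the inverse exists.
Back-substitute for 1:
1 = 1*17 − 2*8
  = −2*59 + 7*17
  = 7*194 − 23*59
  = −23*447 + 53*194
  = 53*641 − 76*447
So 447⁻¹ ≡ −76 ≡ 565 (mod 641).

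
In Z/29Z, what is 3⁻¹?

29 = 9·3 + 2
3 = 1·2 + 1
2 = 2·1 + 0
gcd(3, 29) = 1, so the inverse exists.
Bézout: 1 = −1·29 + 10·3.
So 3⁻¹ ≡ 10 (mod 29).

10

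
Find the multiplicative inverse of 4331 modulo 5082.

4385

By the extended Euclidean algorithm:
5082 = 1·4331 + 751
4331 = 5·751 + 576
751 = 1·576 + 175
576 = 3·175 + 51
175 = 3·51 + 22
51 = 2·22 + 7
22 = 3·7 + 1
7 = 7·1 + 0
gcd(4331, 5082) = 1, so the inverse exists.
Bézout: 1 = 594·5082 − 697·4331.
So 4331⁻¹ ≡ −697 ≡ 4385 (mod 5082).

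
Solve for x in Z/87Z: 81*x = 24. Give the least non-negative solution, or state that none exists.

gcd(81, 87) = 3, and 3 | 24, so solutions exist.
Divide through by 3: 27*x mod 29 = 8.
27⁻¹ ≡ 14 (mod 29).
x ≡ 14*8 ≡ 25 (mod 29).
The smallest non-negative solution is x = 25.

25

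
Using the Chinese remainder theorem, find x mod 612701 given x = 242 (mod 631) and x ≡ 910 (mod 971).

49460

631⁻¹ mod 971: 631*317 ≡ 1 (mod 971), so 631⁻¹ ≡ 317.
x = 242 + 631*((910 − 242)*317 mod 971) = 242 + 631*78 = 49460.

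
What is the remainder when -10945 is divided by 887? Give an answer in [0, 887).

-10945 = -13×887 + 586, so -10945 ≡ 586 (mod 887).

586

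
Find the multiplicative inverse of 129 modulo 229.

229 = 1*129 + 100
129 = 1*100 + 29
100 = 3*29 + 13
29 = 2*13 + 3
13 = 4*3 + 1
3 = 3*1 + 0
gcd(129, 229) = 1, so the inverse exists.
Back-substitute for 1:
1 = 1*13 − 4*3
  = −4*29 + 9*13
  = 9*100 − 31*29
  = −31*129 + 40*100
  = 40*229 − 71*129
So 129⁻¹ ≡ −71 ≡ 158 (mod 229).

158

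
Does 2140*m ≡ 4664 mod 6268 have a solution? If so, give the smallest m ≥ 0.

257

gcd(2140, 6268) = 4, and 4 | 4664, so solutions exist.
Divide through by 4: 535*m ≡ 1166 (mod 1567).
535⁻¹ ≡ 1031 (mod 1567).
m ≡ 1031*1166 ≡ 257 (mod 1567).
The smallest non-negative solution is m = 257.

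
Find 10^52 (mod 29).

23

Compute successive squares:
52 in binary is 110100, i.e. 52 = 32 + 16 + 4.
10^1 ≡ 10 (mod 29)
10^2 ≡ 10^2 = 100 ≡ 13 (mod 29)
10^4 ≡ 13^2 = 169 ≡ 24 (mod 29)
10^8 ≡ 24^2 = 576 ≡ 25 (mod 29)
10^16 ≡ 25^2 = 625 ≡ 16 (mod 29)
10^32 ≡ 16^2 = 256 ≡ 24 (mod 29)
10^52 = 10^32 · 10^16 · 10^4 ≡ 24 · 16 · 24 (mod 29).
Accumulate the product:
24 · 16 = 384 ≡ 7
7 · 24 = 168 ≡ 23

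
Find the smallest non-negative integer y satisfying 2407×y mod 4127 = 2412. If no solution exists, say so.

4116

gcd(2407, 4127) = 1, so a unique solution mod 4127 exists.
2407⁻¹ ≡ 823 (mod 4127).
y ≡ 823×2412 ≡ 4116 (mod 4127).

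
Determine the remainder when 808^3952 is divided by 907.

Compute successive squares:
3952 in binary is 111101110000, i.e. 3952 = 2048 + 1024 + 512 + 256 + 64 + 32 + 16.
808^1 ≡ 808 (mod 907)
808^2 ≡ 808^2 = 652864 ≡ 731 (mod 907)
808^4 ≡ 731^2 = 534361 ≡ 138 (mod 907)
808^8 ≡ 138^2 = 19044 ≡ 904 (mod 907)
808^16 ≡ 904^2 = 817216 ≡ 9 (mod 907)
808^32 ≡ 9^2 = 81 (mod 907)
808^64 ≡ 81^2 = 6561 ≡ 212 (mod 907)
808^128 ≡ 212^2 = 44944 ≡ 501 (mod 907)
808^256 ≡ 501^2 = 251001 ≡ 669 (mod 907)
808^512 ≡ 669^2 = 447561 ≡ 410 (mod 907)
808^1024 ≡ 410^2 = 168100 ≡ 305 (mod 907)
808^2048 ≡ 305^2 = 93025 ≡ 511 (mod 907)
808^3952 = 808^2048 · 808^1024 · 808^512 · 808^256 · 808^64 · 808^32 · 808^16 ≡ 511 · 305 · 410 · 669 · 212 · 81 · 9 (mod 907).
Accumulate the product:
511 · 305 = 155855 ≡ 758
758 · 410 = 310780 ≡ 586
586 · 669 = 392034 ≡ 210
210 · 212 = 44520 ≡ 77
77 · 81 = 6237 ≡ 795
795 · 9 = 7155 ≡ 806

806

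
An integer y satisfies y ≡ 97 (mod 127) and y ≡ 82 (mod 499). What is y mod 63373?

127⁻¹ mod 499: 127×444 ≡ 1 (mod 499), so 127⁻¹ ≡ 444.
y = 97 + 127×((82 − 97)×444 mod 499) = 97 + 127×326 = 41499.

41499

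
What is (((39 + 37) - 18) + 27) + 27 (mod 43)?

26

39 + 37 = 76 ≡ 33 (mod 43)
33 - 18 = 15
15 + 27 = 42
42 + 27 = 69 ≡ 26 (mod 43)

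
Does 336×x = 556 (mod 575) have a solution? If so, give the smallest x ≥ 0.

gcd(336, 575) = 1, so a unique solution mod 575 exists.
336⁻¹ ≡ 166 (mod 575).
x ≡ 166×556 ≡ 296 (mod 575).

296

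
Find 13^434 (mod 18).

7

Compute successive squares:
434 in binary is 110110010, i.e. 434 = 256 + 128 + 32 + 16 + 2.
13^1 ≡ 13 (mod 18)
13^2 ≡ 13^2 = 169 ≡ 7 (mod 18)
13^4 ≡ 7^2 = 49 ≡ 13 (mod 18)
13^8 ≡ 13^2 = 169 ≡ 7 (mod 18)
13^16 ≡ 7^2 = 49 ≡ 13 (mod 18)
13^32 ≡ 13^2 = 169 ≡ 7 (mod 18)
13^64 ≡ 7^2 = 49 ≡ 13 (mod 18)
13^128 ≡ 13^2 = 169 ≡ 7 (mod 18)
13^256 ≡ 7^2 = 49 ≡ 13 (mod 18)
13^434 = 13^256 * 13^128 * 13^32 * 13^16 * 13^2 ≡ 13 * 7 * 7 * 13 * 7 (mod 18).
Accumulate the product:
13 * 7 = 91 ≡ 1
1 * 7 = 7
7 * 13 = 91 ≡ 1
1 * 7 = 7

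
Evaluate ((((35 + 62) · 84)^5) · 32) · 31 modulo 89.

56

35 + 62 = 97 ≡ 8 (mod 89)
8 · 84 = 672 ≡ 49 (mod 89)
(49)^5 ≡ 18 (mod 89)
18 · 32 = 576 ≡ 42 (mod 89)
42 · 31 = 1302 ≡ 56 (mod 89)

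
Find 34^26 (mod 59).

Compute successive squares:
26 in binary is 11010, i.e. 26 = 16 + 8 + 2.
34^1 ≡ 34 (mod 59)
34^2 ≡ 34^2 = 1156 ≡ 35 (mod 59)
34^4 ≡ 35^2 = 1225 ≡ 45 (mod 59)
34^8 ≡ 45^2 = 2025 ≡ 19 (mod 59)
34^16 ≡ 19^2 = 361 ≡ 7 (mod 59)
34^26 = 34^16 · 34^8 · 34^2 ≡ 7 · 19 · 35 (mod 59).
Accumulate the product:
7 · 19 = 133 ≡ 15
15 · 35 = 525 ≡ 53

53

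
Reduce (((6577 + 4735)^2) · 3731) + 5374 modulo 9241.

6577 + 4735 = 11312 ≡ 2071 (mod 9241)
(2071)^2 ≡ 1217 (mod 9241)
1217 · 3731 = 4540627 ≡ 3296 (mod 9241)
3296 + 5374 = 8670

8670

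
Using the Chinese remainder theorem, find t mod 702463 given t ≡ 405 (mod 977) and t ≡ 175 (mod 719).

977⁻¹ mod 719: 977×170 ≡ 1 (mod 719), so 977⁻¹ ≡ 170.
t = 405 + 977×((175 − 405)×170 mod 719) = 405 + 977×445 = 435170.
Check: 435170 mod 977 = 405, 435170 mod 719 = 175. ✓

435170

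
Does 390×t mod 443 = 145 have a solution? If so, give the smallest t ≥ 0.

131

gcd(390, 443) = 1, so a unique solution mod 443 exists.
390⁻¹ ≡ 117 (mod 443).
t ≡ 117×145 ≡ 131 (mod 443).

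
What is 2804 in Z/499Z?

309

2804 = 5*499 + 309, so 2804 ≡ 309 (mod 499).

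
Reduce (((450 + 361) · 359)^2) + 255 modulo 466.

450 + 361 = 811 ≡ 345 (mod 466)
345 · 359 = 123855 ≡ 365 (mod 466)
(365)^2 ≡ 415 (mod 466)
415 + 255 = 670 ≡ 204 (mod 466)

204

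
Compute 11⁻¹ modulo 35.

Apply the Euclidean algorithm and back-substitute:
35 = 3*11 + 2
11 = 5*2 + 1
2 = 2*1 + 0
gcd(11, 35) = 1, so the inverse exists.
Back-substitute for 1:
1 = 1*11 − 5*2
  = −5*35 + 16*11
So 11⁻¹ ≡ 16 (mod 35).

16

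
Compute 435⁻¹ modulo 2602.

1627

2602 = 5*435 + 427
435 = 1*427 + 8
427 = 53*8 + 3
8 = 2*3 + 2
3 = 1*2 + 1
2 = 2*1 + 0
gcd(435, 2602) = 1, so the inverse exists.
Back-substitute for 1:
1 = 1*3 − 1*2
  = −1*8 + 3*3
  = 3*427 − 160*8
  = −160*435 + 163*427
  = 163*2602 − 975*435
So 435⁻¹ ≡ −975 ≡ 1627 (mod 2602).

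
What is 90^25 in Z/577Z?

25 in binary is 11001, i.e. 25 = 16 + 8 + 1.
90^1 ≡ 90 (mod 577)
90^2 ≡ 90^2 = 8100 ≡ 22 (mod 577)
90^4 ≡ 22^2 = 484 (mod 577)
90^8 ≡ 484^2 = 234256 ≡ 571 (mod 577)
90^16 ≡ 571^2 = 326041 ≡ 36 (mod 577)
90^25 = 90^16 · 90^8 · 90^1 ≡ 36 · 571 · 90 (mod 577).
Accumulate the product:
36 · 571 = 20556 ≡ 361
361 · 90 = 32490 ≡ 178

178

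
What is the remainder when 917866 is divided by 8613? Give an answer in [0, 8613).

917866 = 106·8613 + 4888, so 917866 ≡ 4888 (mod 8613).

4888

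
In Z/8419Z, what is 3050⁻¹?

334

By the extended Euclidean algorithm:
8419 = 2·3050 + 2319
3050 = 1·2319 + 731
2319 = 3·731 + 126
731 = 5·126 + 101
126 = 1·101 + 25
101 = 4·25 + 1
25 = 25·1 + 0
gcd(3050, 8419) = 1, so the inverse exists.
Bézout: 1 = −121·8419 + 334·3050.
So 3050⁻¹ ≡ 334 (mod 8419).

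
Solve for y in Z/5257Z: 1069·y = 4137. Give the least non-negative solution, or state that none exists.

gcd(1069, 5257) = 1, so a unique solution mod 5257 exists.
1069⁻¹ ≡ 1613 (mod 5257).
y ≡ 1613·4137 ≡ 1848 (mod 5257).

1848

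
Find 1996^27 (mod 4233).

4009

1996^1 ≡ 1996 (mod 4233)
1996^2 ≡ 1996^2 = 3984016 ≡ 763 (mod 4233)
1996^4 ≡ 763^2 = 582169 ≡ 2248 (mod 4233)
1996^8 ≡ 2248^2 = 5053504 ≡ 3535 (mod 4233)
1996^16 ≡ 3535^2 = 12496225 ≡ 409 (mod 4233)
1996^27 = 1996^16 * 1996^8 * 1996^2 * 1996^1 ≡ 409 * 3535 * 763 * 1996 (mod 4233).
Accumulate the product:
409 * 3535 = 1445815 ≡ 2362
2362 * 763 = 1802206 ≡ 3181
3181 * 1996 = 6349276 ≡ 4009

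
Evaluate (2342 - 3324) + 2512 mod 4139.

1530

2342 - 3324 = -982 ≡ 3157 (mod 4139)
3157 + 2512 = 5669 ≡ 1530 (mod 4139)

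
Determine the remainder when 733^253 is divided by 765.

508

Compute successive squares:
733^1 ≡ 733 (mod 765)
733^2 ≡ 733^2 = 537289 ≡ 259 (mod 765)
733^4 ≡ 259^2 = 67081 ≡ 526 (mod 765)
733^8 ≡ 526^2 = 276676 ≡ 511 (mod 765)
733^16 ≡ 511^2 = 261121 ≡ 256 (mod 765)
733^32 ≡ 256^2 = 65536 ≡ 511 (mod 765)
733^64 ≡ 511^2 = 261121 ≡ 256 (mod 765)
733^128 ≡ 256^2 = 65536 ≡ 511 (mod 765)
733^253 = 733^128 × 733^64 × 733^32 × 733^16 × 733^8 × 733^4 × 733^1 ≡ 511 × 256 × 511 × 256 × 511 × 526 × 733 (mod 765).
Accumulate the product:
511 × 256 = 130816 ≡ 1
1 × 511 = 511
511 × 256 = 130816 ≡ 1
1 × 511 = 511
511 × 526 = 268786 ≡ 271
271 × 733 = 198643 ≡ 508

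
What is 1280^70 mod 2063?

1228

70 in binary is 1000110, i.e. 70 = 64 + 4 + 2.
1280^1 ≡ 1280 (mod 2063)
1280^2 ≡ 1280^2 = 1638400 ≡ 378 (mod 2063)
1280^4 ≡ 378^2 = 142884 ≡ 537 (mod 2063)
1280^8 ≡ 537^2 = 288369 ≡ 1612 (mod 2063)
1280^16 ≡ 1612^2 = 2598544 ≡ 1227 (mod 2063)
1280^32 ≡ 1227^2 = 1505529 ≡ 1602 (mod 2063)
1280^64 ≡ 1602^2 = 2566404 ≡ 32 (mod 2063)
1280^70 = 1280^64 × 1280^4 × 1280^2 ≡ 32 × 537 × 378 (mod 2063).
Accumulate the product:
32 × 537 = 17184 ≡ 680
680 × 378 = 257040 ≡ 1228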